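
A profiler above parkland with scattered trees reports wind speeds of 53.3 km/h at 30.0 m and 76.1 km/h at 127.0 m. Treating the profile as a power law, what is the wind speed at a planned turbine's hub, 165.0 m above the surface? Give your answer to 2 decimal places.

81.18 km/h

First find α: α = ln(V₂/V₁)/ln(z₂/z₁) = ln(76.1/53.3)/ln(127.0/30.0) = 0.35611/1.44299 = 0.2468
Extrapolate from 127.0 m to 165.0 m: V₃ = 76.1 × (165.0/127.0)^0.2468 = 76.1 × 1.0667 = 81.1782 km/h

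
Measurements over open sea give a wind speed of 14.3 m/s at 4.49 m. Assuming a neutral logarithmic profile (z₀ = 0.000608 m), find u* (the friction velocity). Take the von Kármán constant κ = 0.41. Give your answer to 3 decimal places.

Log law: V(z) = (u*/κ) · ln(z/z₀) ⇒ u* = κ · V / ln(z/z₀)
u* = 0.41 × 14.3 / ln(4.49/0.000608) = 0.41 × 14.3 / 8.9072
   = 5.8630 / 8.9072 = 0.6582 m/s

u* ≈ 0.658 m/s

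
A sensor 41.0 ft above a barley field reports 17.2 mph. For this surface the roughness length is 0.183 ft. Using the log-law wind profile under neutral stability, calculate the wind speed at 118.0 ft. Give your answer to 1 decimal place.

20.6 mph

Log law: V(z) ∝ ln(z/z₀), so V₂/V₁ = ln(z₂/z₀) / ln(z₁/z₀).
ln(118.0/0.183) = 6.4690, ln(41.0/0.183) = 5.4118
V₂ = 17.2 × 6.4690/5.4118 = 17.2 × 1.1953 = 20.5597 mph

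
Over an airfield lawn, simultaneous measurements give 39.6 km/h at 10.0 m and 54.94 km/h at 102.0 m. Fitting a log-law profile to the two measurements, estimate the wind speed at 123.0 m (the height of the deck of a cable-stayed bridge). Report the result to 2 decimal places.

Log law: V ∝ ln(z/z₀). From the pair, with r = V₁/V₂ = 0.72079,
ln z₀ = (ln z₁ − r·ln z₂)/(1 − r) = (2.3026 − 0.72079×4.6250)/0.27921 = -3.6926 → z₀ = 0.02491 m
V₃ = V₁ · ln(z₃/z₀)/ln(z₁/z₀) = 39.6 × 8.5048/5.9952 = 56.1766 km/h

56.18 km/h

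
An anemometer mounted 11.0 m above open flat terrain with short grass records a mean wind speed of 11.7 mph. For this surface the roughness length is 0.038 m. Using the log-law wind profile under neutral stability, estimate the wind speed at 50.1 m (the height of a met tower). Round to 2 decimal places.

14.83 mph

Log law: V(z) ∝ ln(z/z₀), so V₂/V₁ = ln(z₂/z₀) / ln(z₁/z₀).
ln(50.1/0.038) = 7.1842, ln(11.0/0.038) = 5.6681
V₂ = 11.7 × 7.1842/5.6681 = 11.7 × 1.2675 = 14.8296 mph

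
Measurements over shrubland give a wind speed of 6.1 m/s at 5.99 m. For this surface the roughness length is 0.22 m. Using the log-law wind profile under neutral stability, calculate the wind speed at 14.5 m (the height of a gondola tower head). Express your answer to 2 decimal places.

7.73 m/s

Log law: V(z) ∝ ln(z/z₀), so V₂/V₁ = ln(z₂/z₀) / ln(z₁/z₀).
ln(14.5/0.22) = 4.1883, ln(5.99/0.22) = 3.3042
V₂ = 6.1 × 4.1883/3.3042 = 6.1 × 1.2676 = 7.7321 m/s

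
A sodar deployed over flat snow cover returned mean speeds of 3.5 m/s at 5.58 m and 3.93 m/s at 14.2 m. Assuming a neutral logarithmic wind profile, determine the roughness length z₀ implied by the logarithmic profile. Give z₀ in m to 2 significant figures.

z₀ ≈ 0.0028 m

Log law: V(z) ∝ ln(z/z₀). With r = V₁/V₂ = 3.5/3.93 = 0.89059,
r · ln(z₂/z₀) = ln(z₁/z₀) ⇒ ln z₀ = (ln z₁ − r·ln z₂)/(1 − r)
ln z₀ = (1.71919 − 0.89059×2.65324) / 0.10941 = -5.8836
z₀ = exp(-5.8836) = 0.002785 m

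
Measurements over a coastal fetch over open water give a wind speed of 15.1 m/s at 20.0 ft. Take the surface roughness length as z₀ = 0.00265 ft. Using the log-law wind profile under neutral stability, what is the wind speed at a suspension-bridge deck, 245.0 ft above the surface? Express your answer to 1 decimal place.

19.3 m/s

Log law: V(z) ∝ ln(z/z₀), so V₂/V₁ = ln(z₂/z₀) / ln(z₁/z₀).
ln(245.0/0.00265) = 11.4345, ln(20.0/0.00265) = 8.9289
V₂ = 15.1 × 11.4345/8.9289 = 15.1 × 1.2806 = 19.3372 m/s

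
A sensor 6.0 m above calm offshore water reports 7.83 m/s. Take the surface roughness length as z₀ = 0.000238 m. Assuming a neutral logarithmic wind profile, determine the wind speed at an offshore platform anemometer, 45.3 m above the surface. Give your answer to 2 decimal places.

Log law: V(z) ∝ ln(z/z₀), so V₂/V₁ = ln(z₂/z₀) / ln(z₁/z₀).
ln(45.3/0.000238) = 12.1565, ln(6.0/0.000238) = 10.1350
V₂ = 7.83 × 12.1565/10.1350 = 7.83 × 1.1995 = 9.3918 m/s

9.39 m/s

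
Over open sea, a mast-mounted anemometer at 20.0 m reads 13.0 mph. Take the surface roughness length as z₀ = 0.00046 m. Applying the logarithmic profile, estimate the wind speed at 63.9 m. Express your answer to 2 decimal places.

14.41 mph

Log law: V(z) ∝ ln(z/z₀), so V₂/V₁ = ln(z₂/z₀) / ln(z₁/z₀).
ln(63.9/0.00046) = 11.8416, ln(20.0/0.00046) = 10.6800
V₂ = 13.0 × 11.8416/10.6800 = 13.0 × 1.1088 = 14.4139 mph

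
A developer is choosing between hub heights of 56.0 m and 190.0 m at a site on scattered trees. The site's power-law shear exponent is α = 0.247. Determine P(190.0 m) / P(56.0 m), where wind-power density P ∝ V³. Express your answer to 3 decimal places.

2.473

Speed ratio: V_B/V_A = (z_B/z_A)^α = (190.0/56.0)^0.247 = (3.3929)^0.247 = 1.35223
Power-density ratio: P_B/P_A = (V_B/V_A)³ = (1.35223)³ = 2.47257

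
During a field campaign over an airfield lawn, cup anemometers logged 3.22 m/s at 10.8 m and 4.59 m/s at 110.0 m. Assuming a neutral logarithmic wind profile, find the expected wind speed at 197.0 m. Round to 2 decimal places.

4.93 m/s

Log law: V ∝ ln(z/z₀). From the pair, with r = V₁/V₂ = 0.70153,
ln z₀ = (ln z₁ − r·ln z₂)/(1 − r) = (2.3795 − 0.70153×4.7005)/0.29847 = -3.0755 → z₀ = 0.04617 m
V₃ = V₁ · ln(z₃/z₀)/ln(z₁/z₀) = 3.22 × 8.3587/5.4550 = 4.9340 m/s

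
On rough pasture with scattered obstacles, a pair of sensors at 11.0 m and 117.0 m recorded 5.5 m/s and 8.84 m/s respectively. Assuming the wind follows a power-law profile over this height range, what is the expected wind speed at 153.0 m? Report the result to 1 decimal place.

9.3 m/s

First find α: α = ln(V₂/V₁)/ln(z₂/z₁) = ln(8.84/5.5)/ln(117.0/11.0) = 0.47454/2.36428 = 0.2007
Extrapolate from 117.0 m to 153.0 m: V₃ = 8.84 × (153.0/117.0)^0.2007 = 8.84 × 1.0553 = 9.3290 m/s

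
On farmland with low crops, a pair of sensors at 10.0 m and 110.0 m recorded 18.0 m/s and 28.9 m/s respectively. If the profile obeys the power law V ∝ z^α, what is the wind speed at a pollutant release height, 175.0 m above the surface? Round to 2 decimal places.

First find α: α = ln(V₂/V₁)/ln(z₂/z₁) = ln(28.9/18.0)/ln(110.0/10.0) = 0.47347/2.39790 = 0.1975
Extrapolate from 110.0 m to 175.0 m: V₃ = 28.9 × (175.0/110.0)^0.1975 = 28.9 × 1.0960 = 31.6747 m/s

31.67 m/s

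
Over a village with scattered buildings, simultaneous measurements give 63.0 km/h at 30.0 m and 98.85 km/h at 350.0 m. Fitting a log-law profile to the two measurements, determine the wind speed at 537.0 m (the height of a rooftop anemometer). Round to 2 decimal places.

105.10 km/h

Log law: V ∝ ln(z/z₀). From the pair, with r = V₁/V₂ = 0.63733,
ln z₀ = (ln z₁ − r·ln z₂)/(1 − r) = (3.4012 − 0.63733×5.8579)/0.36267 = -0.9161 → z₀ = 0.4001 m
V₃ = V₁ · ln(z₃/z₀)/ln(z₁/z₀) = 63.0 × 7.2021/4.3173 = 105.0966 km/h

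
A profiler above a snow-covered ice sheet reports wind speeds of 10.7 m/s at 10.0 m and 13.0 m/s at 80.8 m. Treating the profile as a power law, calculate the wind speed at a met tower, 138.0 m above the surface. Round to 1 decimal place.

13.7 m/s

First find α: α = ln(V₂/V₁)/ln(z₂/z₁) = ln(13.0/10.7)/ln(80.8/10.0) = 0.19471/2.08939 = 0.0932
Extrapolate from 80.8 m to 138.0 m: V₃ = 13.0 × (138.0/80.8)^0.0932 = 13.0 × 1.0511 = 13.6649 m/s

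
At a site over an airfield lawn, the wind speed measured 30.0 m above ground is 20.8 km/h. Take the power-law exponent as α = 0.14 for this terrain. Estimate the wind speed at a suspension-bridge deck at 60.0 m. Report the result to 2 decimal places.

22.92 km/h

Power-law profile: V₂ = V₁ · (z₂/z₁)^α
V₂ = 20.8 × (60.0/30.0)^0.14 = 20.8 × (2.0000)^0.14
    = 20.8 × 1.1019 = 22.9196 km/h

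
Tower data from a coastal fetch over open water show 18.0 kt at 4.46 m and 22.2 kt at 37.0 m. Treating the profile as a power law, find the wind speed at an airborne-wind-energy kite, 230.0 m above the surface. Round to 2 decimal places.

26.61 kt

First find α: α = ln(V₂/V₁)/ln(z₂/z₁) = ln(22.2/18.0)/ln(37.0/4.46) = 0.20972/2.11577 = 0.0991
Extrapolate from 37.0 m to 230.0 m: V₃ = 22.2 × (230.0/37.0)^0.0991 = 22.2 × 1.1986 = 26.6078 kt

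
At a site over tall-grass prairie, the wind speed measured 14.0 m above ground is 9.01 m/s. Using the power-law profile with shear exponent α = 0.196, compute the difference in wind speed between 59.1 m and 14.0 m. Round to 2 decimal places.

Power law: V₂ = V₁ · (z₂/z₁)^α = 9.01 × (4.2214)^0.196 = 11.9485 m/s
ΔV = 11.9485 − 9.01 = 2.9385 m/s

2.94 m/s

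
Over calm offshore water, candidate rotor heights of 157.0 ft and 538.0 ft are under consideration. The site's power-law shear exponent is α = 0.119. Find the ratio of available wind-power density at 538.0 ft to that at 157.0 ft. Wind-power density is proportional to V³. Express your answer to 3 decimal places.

1.552

Speed ratio: V_B/V_A = (z_B/z_A)^α = (538.0/157.0)^0.119 = (3.4268)^0.119 = 1.15785
Power-density ratio: P_B/P_A = (V_B/V_A)³ = (1.15785)³ = 1.55222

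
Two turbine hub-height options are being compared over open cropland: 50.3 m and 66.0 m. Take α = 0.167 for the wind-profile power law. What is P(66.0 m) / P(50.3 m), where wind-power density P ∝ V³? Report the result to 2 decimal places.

Speed ratio: V_B/V_A = (z_B/z_A)^α = (66.0/50.3)^0.167 = (1.3121)^0.167 = 1.04641
Power-density ratio: P_B/P_A = (V_B/V_A)³ = (1.04641)³ = 1.14579

1.15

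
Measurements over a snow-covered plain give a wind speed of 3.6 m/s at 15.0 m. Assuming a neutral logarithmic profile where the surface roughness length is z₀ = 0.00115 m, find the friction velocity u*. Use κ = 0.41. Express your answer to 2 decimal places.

Log law: V(z) = (u*/κ) · ln(z/z₀) ⇒ u* = κ · V / ln(z/z₀)
u* = 0.41 × 3.6 / ln(15.0/0.00115) = 0.41 × 3.6 / 9.4760
   = 1.4760 / 9.4760 = 0.1558 m/s

u* ≈ 0.16 m/s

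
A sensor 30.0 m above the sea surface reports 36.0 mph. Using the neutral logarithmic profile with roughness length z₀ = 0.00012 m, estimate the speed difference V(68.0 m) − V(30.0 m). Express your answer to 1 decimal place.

2.4 mph

Log law: V₂ = V₁ · ln(z₂/z₀)/ln(z₁/z₀) = 36.0 × 13.2475/12.4292 = 38.3702 mph
ΔV = 38.3702 − 36.0 = 2.3702 mph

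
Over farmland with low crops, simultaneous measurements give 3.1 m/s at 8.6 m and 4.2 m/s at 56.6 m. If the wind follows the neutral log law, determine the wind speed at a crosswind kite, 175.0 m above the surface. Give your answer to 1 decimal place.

Log law: V ∝ ln(z/z₀). From the pair, with r = V₁/V₂ = 0.73810,
ln z₀ = (ln z₁ − r·ln z₂)/(1 − r) = (2.1518 − 0.73810×4.0360)/0.26190 = -3.1584 → z₀ = 0.04249 m
V₃ = V₁ · ln(z₃/z₀)/ln(z₁/z₀) = 3.1 × 8.3232/5.3102 = 4.8590 m/s

4.9 m/s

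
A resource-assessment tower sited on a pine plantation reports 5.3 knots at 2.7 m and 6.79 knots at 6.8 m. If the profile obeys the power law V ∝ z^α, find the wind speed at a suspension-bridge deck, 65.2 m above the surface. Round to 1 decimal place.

12.5 knots

First find α: α = ln(V₂/V₁)/ln(z₂/z₁) = ln(6.79/5.3)/ln(6.8/2.7) = 0.24774/0.92367 = 0.2682
Extrapolate from 6.8 m to 65.2 m: V₃ = 6.79 × (65.2/6.8)^0.2682 = 6.79 × 1.8337 = 12.4506 knots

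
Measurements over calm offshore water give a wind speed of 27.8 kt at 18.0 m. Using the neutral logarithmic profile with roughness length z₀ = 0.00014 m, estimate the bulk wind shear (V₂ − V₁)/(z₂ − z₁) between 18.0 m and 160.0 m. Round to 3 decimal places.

0.036 kt/m

Log law: V₂ = V₁ · ln(z₂/z₀)/ln(z₁/z₀) = 27.8 × 13.9490/11.7642 = 32.9629 kt
ΔV/Δz = (32.9629 − 27.8)/(160.0 − 18.0) = 5.1629/142.0000 = 0.03636 kt/m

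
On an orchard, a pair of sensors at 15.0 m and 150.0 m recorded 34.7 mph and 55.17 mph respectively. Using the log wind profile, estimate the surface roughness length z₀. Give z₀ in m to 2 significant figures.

z₀ ≈ 0.30 m

Log law: V(z) ∝ ln(z/z₀). With r = V₁/V₂ = 34.7/55.17 = 0.62897,
r · ln(z₂/z₀) = ln(z₁/z₀) ⇒ ln z₀ = (ln z₁ − r·ln z₂)/(1 − r)
ln z₀ = (2.70805 − 0.62897×5.01064) / 0.37103 = -1.1952
z₀ = exp(-1.1952) = 0.3026 m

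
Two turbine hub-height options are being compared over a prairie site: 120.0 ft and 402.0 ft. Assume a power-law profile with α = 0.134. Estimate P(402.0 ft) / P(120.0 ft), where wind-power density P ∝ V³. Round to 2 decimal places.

1.63

Speed ratio: V_B/V_A = (z_B/z_A)^α = (402.0/120.0)^0.134 = (3.3500)^0.134 = 1.17586
Power-density ratio: P_B/P_A = (V_B/V_A)³ = (1.17586)³ = 1.62580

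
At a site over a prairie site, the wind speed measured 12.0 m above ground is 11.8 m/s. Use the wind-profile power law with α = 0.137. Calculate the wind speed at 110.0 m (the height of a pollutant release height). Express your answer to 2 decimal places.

Power-law profile: V₂ = V₁ · (z₂/z₁)^α
V₂ = 11.8 × (110.0/12.0)^0.137 = 11.8 × (9.1667)^0.137
    = 11.8 × 1.3546 = 15.9847 m/s

15.98 m/s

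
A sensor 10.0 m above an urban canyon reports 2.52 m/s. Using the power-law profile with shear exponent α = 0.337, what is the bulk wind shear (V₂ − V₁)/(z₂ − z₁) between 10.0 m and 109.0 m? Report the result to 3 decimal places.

0.031 m/s/m

Power law: V₂ = V₁ · (z₂/z₁)^α = 2.52 × (10.9000)^0.337 = 5.6365 m/s
ΔV/Δz = (5.6365 − 2.52)/(109.0 − 10.0) = 3.1165/99.0000 = 0.03148 m/s/m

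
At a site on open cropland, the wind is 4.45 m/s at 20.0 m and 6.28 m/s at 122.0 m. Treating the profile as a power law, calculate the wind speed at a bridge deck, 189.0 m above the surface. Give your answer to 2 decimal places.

6.83 m/s

First find α: α = ln(V₂/V₁)/ln(z₂/z₁) = ln(6.28/4.45)/ln(122.0/20.0) = 0.34447/1.80829 = 0.1905
Extrapolate from 122.0 m to 189.0 m: V₃ = 6.28 × (189.0/122.0)^0.1905 = 6.28 × 1.0870 = 6.8261 m/s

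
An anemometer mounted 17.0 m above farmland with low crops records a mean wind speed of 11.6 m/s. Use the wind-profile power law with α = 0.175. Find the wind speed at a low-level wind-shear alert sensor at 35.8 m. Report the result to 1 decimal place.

13.2 m/s

Power-law profile: V₂ = V₁ · (z₂/z₁)^α
V₂ = 11.6 × (35.8/17.0)^0.175 = 11.6 × (2.1059)^0.175
    = 11.6 × 1.1392 = 13.2148 m/s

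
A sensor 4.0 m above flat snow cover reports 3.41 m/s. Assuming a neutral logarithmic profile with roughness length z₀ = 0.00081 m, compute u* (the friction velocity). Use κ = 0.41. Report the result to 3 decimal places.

u* ≈ 0.164 m/s

Log law: V(z) = (u*/κ) · ln(z/z₀) ⇒ u* = κ · V / ln(z/z₀)
u* = 0.41 × 3.41 / ln(4.0/0.00081) = 0.41 × 3.41 / 8.5048
   = 1.3981 / 8.5048 = 0.1644 m/s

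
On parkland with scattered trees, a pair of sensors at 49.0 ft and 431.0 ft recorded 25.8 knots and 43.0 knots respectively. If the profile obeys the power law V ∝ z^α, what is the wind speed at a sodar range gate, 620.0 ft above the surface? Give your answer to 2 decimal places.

46.83 knots

First find α: α = ln(V₂/V₁)/ln(z₂/z₁) = ln(43.0/25.8)/ln(431.0/49.0) = 0.51083/2.17429 = 0.2349
Extrapolate from 431.0 ft to 620.0 ft: V₃ = 43.0 × (620.0/431.0)^0.2349 = 43.0 × 1.0892 = 46.8348 knots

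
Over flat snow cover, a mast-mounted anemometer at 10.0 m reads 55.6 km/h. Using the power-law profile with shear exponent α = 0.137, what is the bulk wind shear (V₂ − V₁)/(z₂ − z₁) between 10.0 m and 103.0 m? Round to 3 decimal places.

0.225 km/h/m

Power law: V₂ = V₁ · (z₂/z₁)^α = 55.6 × (10.3000)^0.137 = 76.5303 km/h
ΔV/Δz = (76.5303 − 55.6)/(103.0 − 10.0) = 20.9303/93.0000 = 0.22506 km/h/m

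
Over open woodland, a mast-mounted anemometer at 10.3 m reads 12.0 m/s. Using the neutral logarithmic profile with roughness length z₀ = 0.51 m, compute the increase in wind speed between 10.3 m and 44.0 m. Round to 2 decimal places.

Log law: V₂ = V₁ · ln(z₂/z₀)/ln(z₁/z₀) = 12.0 × 4.4575/3.0055 = 17.7976 m/s
ΔV = 17.7976 − 12.0 = 5.7976 m/s

5.80 m/s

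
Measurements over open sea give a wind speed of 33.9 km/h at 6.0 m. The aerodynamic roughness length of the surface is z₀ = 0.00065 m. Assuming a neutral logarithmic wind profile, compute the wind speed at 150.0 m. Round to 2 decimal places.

45.85 km/h

Log law: V(z) ∝ ln(z/z₀), so V₂/V₁ = ln(z₂/z₀) / ln(z₁/z₀).
ln(150.0/0.00065) = 12.3492, ln(6.0/0.00065) = 9.1303
V₂ = 33.9 × 12.3492/9.1303 = 33.9 × 1.3525 = 45.8514 km/h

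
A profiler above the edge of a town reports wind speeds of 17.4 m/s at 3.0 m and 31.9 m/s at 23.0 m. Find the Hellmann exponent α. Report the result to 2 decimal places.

α ≈ 0.30

Power law: V₂/V₁ = (z₂/z₁)^α ⇒ α = ln(V₂/V₁) / ln(z₂/z₁)
α = ln(31.9/17.4) / ln(23.0/3.0) = ln(1.8333) / ln(7.6667)
  = 0.60614 / 2.03688 = 0.29758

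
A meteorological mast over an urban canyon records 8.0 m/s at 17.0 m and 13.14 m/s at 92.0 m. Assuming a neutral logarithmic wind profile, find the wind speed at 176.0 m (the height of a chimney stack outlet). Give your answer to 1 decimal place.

Log law: V ∝ ln(z/z₀). From the pair, with r = V₁/V₂ = 0.60883,
ln z₀ = (ln z₁ − r·ln z₂)/(1 − r) = (2.8332 − 0.60883×4.5218)/0.39117 = 0.2051 → z₀ = 1.228 m
V₃ = V₁ · ln(z₃/z₀)/ln(z₁/z₀) = 8.0 × 4.9654/2.6281 = 15.1146 m/s

15.1 m/s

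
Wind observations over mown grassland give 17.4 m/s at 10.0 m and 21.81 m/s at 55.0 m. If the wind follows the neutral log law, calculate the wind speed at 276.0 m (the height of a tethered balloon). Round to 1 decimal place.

Log law: V ∝ ln(z/z₀). From the pair, with r = V₁/V₂ = 0.79780,
ln z₀ = (ln z₁ − r·ln z₂)/(1 − r) = (2.3026 − 0.79780×4.0073)/0.20220 = -4.4236 → z₀ = 0.01199 m
V₃ = V₁ · ln(z₃/z₀)/ln(z₁/z₀) = 17.4 × 10.0440/6.7262 = 25.9828 m/s

26.0 m/s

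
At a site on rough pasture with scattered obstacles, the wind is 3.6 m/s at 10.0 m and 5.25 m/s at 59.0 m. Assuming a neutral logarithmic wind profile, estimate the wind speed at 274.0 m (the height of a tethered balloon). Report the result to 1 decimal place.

6.7 m/s

Log law: V ∝ ln(z/z₀). From the pair, with r = V₁/V₂ = 0.68571,
ln z₀ = (ln z₁ − r·ln z₂)/(1 − r) = (2.3026 − 0.68571×4.0775)/0.31429 = -1.5700 → z₀ = 0.2080 m
V₃ = V₁ · ln(z₃/z₀)/ln(z₁/z₀) = 3.6 × 7.1832/3.8726 = 6.6775 m/s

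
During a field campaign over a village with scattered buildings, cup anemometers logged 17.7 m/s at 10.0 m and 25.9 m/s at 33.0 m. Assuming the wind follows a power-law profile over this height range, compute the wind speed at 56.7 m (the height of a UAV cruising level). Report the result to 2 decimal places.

First find α: α = ln(V₂/V₁)/ln(z₂/z₁) = ln(25.9/17.7)/ln(33.0/10.0) = 0.38068/1.19392 = 0.3188
Extrapolate from 33.0 m to 56.7 m: V₃ = 25.9 × (56.7/33.0)^0.3188 = 25.9 × 1.1884 = 30.7787 m/s

30.78 m/s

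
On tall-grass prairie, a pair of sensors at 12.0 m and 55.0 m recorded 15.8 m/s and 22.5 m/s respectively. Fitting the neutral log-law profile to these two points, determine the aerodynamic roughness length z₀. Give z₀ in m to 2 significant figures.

Log law: V(z) ∝ ln(z/z₀). With r = V₁/V₂ = 15.8/22.5 = 0.70222,
r · ln(z₂/z₀) = ln(z₁/z₀) ⇒ ln z₀ = (ln z₁ − r·ln z₂)/(1 − r)
ln z₀ = (2.48491 − 0.70222×4.00733) / 0.29778 = -1.1053
z₀ = exp(-1.1053) = 0.3311 m

z₀ ≈ 0.33 m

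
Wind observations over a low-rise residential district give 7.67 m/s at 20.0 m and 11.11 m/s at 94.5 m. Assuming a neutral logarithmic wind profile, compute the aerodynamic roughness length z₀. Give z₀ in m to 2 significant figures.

Log law: V(z) ∝ ln(z/z₀). With r = V₁/V₂ = 7.67/11.11 = 0.69037,
r · ln(z₂/z₀) = ln(z₁/z₀) ⇒ ln z₀ = (ln z₁ − r·ln z₂)/(1 − r)
ln z₀ = (2.99573 − 0.69037×4.54860) / 0.30963 = -0.4666
z₀ = exp(-0.4666) = 0.6271 m

z₀ ≈ 0.63 m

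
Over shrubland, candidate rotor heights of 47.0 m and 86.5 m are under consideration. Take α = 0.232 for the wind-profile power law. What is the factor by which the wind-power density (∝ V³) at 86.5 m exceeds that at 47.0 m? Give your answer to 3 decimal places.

1.529

Speed ratio: V_B/V_A = (z_B/z_A)^α = (86.5/47.0)^0.232 = (1.8404)^0.232 = 1.15202
Power-density ratio: P_B/P_A = (V_B/V_A)³ = (1.15202)³ = 1.52891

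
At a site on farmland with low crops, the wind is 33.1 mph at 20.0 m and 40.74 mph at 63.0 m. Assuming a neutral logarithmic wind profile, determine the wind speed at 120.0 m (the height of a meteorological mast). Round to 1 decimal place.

45.0 mph

Log law: V ∝ ln(z/z₀). From the pair, with r = V₁/V₂ = 0.81247,
ln z₀ = (ln z₁ − r·ln z₂)/(1 − r) = (2.9957 − 0.81247×4.1431)/0.18753 = -1.9753 → z₀ = 0.1387 m
V₃ = V₁ · ln(z₃/z₀)/ln(z₁/z₀) = 33.1 × 6.7628/4.9711 = 45.0305 mph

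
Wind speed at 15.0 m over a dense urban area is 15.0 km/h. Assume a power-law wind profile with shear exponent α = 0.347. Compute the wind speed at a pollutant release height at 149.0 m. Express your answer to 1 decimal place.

33.3 km/h

Power-law profile: V₂ = V₁ · (z₂/z₁)^α
V₂ = 15.0 × (149.0/15.0)^0.347 = 15.0 × (9.9333)^0.347
    = 15.0 × 2.2182 = 33.2723 km/h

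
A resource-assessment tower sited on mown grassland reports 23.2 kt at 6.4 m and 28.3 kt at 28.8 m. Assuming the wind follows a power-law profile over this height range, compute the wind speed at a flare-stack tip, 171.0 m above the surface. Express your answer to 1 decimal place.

First find α: α = ln(V₂/V₁)/ln(z₂/z₁) = ln(28.3/23.2)/ln(28.8/6.4) = 0.19871/1.50408 = 0.1321
Extrapolate from 28.8 m to 171.0 m: V₃ = 28.3 × (171.0/28.8)^0.1321 = 28.3 × 1.2653 = 35.8088 kt

35.8 kt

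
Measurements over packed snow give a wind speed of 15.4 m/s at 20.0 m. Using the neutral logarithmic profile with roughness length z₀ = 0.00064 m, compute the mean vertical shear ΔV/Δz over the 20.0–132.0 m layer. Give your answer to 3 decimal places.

Log law: V₂ = V₁ · ln(z₂/z₀)/ln(z₁/z₀) = 15.4 × 12.2368/10.3498 = 18.2079 m/s
ΔV/Δz = (18.2079 − 15.4)/(132.0 − 20.0) = 2.8079/112.0000 = 0.02507 m/s/m

0.025 m/s/m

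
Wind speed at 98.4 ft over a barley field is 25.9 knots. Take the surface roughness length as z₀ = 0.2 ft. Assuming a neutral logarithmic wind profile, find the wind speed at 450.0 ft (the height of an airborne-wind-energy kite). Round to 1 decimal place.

32.3 knots

Log law: V(z) ∝ ln(z/z₀), so V₂/V₁ = ln(z₂/z₀) / ln(z₁/z₀).
ln(450.0/0.2) = 7.7187, ln(98.4/0.2) = 6.1985
V₂ = 25.9 × 7.7187/6.1985 = 25.9 × 1.2453 = 32.2521 knots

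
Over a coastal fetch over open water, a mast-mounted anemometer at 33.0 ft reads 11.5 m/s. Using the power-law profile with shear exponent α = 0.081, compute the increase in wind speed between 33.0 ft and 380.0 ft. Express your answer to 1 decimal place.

2.5 m/s

Power law: V₂ = V₁ · (z₂/z₁)^α = 11.5 × (11.5152)^0.081 = 14.0172 m/s
ΔV = 14.0172 − 11.5 = 2.5172 m/s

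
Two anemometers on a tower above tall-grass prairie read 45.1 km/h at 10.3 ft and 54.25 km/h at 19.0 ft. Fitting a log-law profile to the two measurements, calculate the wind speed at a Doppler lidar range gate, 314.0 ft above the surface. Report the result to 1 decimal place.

Log law: V ∝ ln(z/z₀). From the pair, with r = V₁/V₂ = 0.83134,
ln z₀ = (ln z₁ − r·ln z₂)/(1 − r) = (2.3321 − 0.83134×2.9444)/0.16866 = -0.6858 → z₀ = 0.5037 ft
V₃ = V₁ · ln(z₃/z₀)/ln(z₁/z₀) = 45.1 × 6.4352/3.0180 = 96.1666 km/h

96.2 km/h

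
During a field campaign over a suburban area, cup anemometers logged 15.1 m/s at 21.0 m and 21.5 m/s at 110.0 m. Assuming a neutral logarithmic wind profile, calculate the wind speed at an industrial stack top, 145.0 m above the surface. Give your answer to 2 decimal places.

Log law: V ∝ ln(z/z₀). From the pair, with r = V₁/V₂ = 0.70233,
ln z₀ = (ln z₁ − r·ln z₂)/(1 − r) = (3.0445 − 0.70233×4.7005)/0.29767 = -0.8625 → z₀ = 0.4221 m
V₃ = V₁ · ln(z₃/z₀)/ln(z₁/z₀) = 15.1 × 5.8392/3.9070 = 22.5677 m/s

22.57 m/s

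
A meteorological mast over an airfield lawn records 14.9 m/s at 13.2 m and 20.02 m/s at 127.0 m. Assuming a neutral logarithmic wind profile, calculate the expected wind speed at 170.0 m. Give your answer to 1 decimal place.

20.7 m/s

Log law: V ∝ ln(z/z₀). From the pair, with r = V₁/V₂ = 0.74426,
ln z₀ = (ln z₁ − r·ln z₂)/(1 − r) = (2.5802 − 0.74426×4.8442)/0.25574 = -4.0083 → z₀ = 0.01816 m
V₃ = V₁ · ln(z₃/z₀)/ln(z₁/z₀) = 14.9 × 9.1441/6.5885 = 20.6795 m/s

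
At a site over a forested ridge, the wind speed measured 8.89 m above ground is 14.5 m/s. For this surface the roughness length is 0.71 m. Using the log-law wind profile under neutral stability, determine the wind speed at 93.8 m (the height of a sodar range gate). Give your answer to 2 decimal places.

28.02 m/s

Log law: V(z) ∝ ln(z/z₀), so V₂/V₁ = ln(z₂/z₀) / ln(z₁/z₀).
ln(93.8/0.71) = 4.8837, ln(8.89/0.71) = 2.5274
V₂ = 14.5 × 4.8837/2.5274 = 14.5 × 1.9323 = 28.0179 m/s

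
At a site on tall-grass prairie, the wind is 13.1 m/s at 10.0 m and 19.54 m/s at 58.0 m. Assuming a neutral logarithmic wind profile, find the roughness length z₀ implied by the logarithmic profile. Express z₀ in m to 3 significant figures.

Log law: V(z) ∝ ln(z/z₀). With r = V₁/V₂ = 13.1/19.54 = 0.67042,
r · ln(z₂/z₀) = ln(z₁/z₀) ⇒ ln z₀ = (ln z₁ − r·ln z₂)/(1 − r)
ln z₀ = (2.30259 − 0.67042×4.06044) / 0.32958 = -1.2732
z₀ = exp(-1.2732) = 0.2799 m

z₀ ≈ 0.280 m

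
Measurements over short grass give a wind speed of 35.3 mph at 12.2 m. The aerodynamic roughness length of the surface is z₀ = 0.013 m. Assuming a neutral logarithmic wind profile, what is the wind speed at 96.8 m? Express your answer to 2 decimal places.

Log law: V(z) ∝ ln(z/z₀), so V₂/V₁ = ln(z₂/z₀) / ln(z₁/z₀).
ln(96.8/0.013) = 8.9155, ln(12.2/0.013) = 6.8442
V₂ = 35.3 × 8.9155/6.8442 = 35.3 × 1.3026 = 45.9825 mph

45.98 mph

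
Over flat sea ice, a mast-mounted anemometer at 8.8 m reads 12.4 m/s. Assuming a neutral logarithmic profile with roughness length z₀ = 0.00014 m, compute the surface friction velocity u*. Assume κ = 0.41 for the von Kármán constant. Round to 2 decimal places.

Log law: V(z) = (u*/κ) · ln(z/z₀) ⇒ u* = κ · V / ln(z/z₀)
u* = 0.41 × 12.4 / ln(8.8/0.00014) = 0.41 × 12.4 / 11.0486
   = 5.0840 / 11.0486 = 0.4601 m/s

u* ≈ 0.46 m/s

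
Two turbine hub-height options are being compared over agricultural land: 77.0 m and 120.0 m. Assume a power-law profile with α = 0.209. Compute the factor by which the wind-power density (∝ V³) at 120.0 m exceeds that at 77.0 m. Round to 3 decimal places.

Speed ratio: V_B/V_A = (z_B/z_A)^α = (120.0/77.0)^0.209 = (1.5584)^0.209 = 1.09717
Power-density ratio: P_B/P_A = (V_B/V_A)³ = (1.09717)³ = 1.32074

1.321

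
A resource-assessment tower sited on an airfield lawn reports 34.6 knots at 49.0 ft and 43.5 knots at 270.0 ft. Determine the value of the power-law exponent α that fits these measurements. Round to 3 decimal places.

α ≈ 0.134

Power law: V₂/V₁ = (z₂/z₁)^α ⇒ α = ln(V₂/V₁) / ln(z₂/z₁)
α = ln(43.5/34.6) / ln(270.0/49.0) = ln(1.2572) / ln(5.5102)
  = 0.22891 / 1.70660 = 0.13413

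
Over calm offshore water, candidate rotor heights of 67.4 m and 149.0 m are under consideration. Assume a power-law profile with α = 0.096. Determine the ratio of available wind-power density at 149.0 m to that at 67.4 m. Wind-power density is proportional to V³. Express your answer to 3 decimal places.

Speed ratio: V_B/V_A = (z_B/z_A)^α = (149.0/67.4)^0.096 = (2.2107)^0.096 = 1.07913
Power-density ratio: P_B/P_A = (V_B/V_A)³ = (1.07913)³ = 1.25668

1.257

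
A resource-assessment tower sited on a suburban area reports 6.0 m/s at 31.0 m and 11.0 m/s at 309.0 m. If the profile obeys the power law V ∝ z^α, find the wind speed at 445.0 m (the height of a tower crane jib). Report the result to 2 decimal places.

12.11 m/s

First find α: α = ln(V₂/V₁)/ln(z₂/z₁) = ln(11.0/6.0)/ln(309.0/31.0) = 0.60614/2.29935 = 0.2636
Extrapolate from 309.0 m to 445.0 m: V₃ = 11.0 × (445.0/309.0)^0.2636 = 11.0 × 1.1009 = 12.1101 m/s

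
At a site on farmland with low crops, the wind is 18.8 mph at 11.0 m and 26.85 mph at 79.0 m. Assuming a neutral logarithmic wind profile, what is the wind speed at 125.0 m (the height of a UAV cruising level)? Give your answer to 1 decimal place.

Log law: V ∝ ln(z/z₀). From the pair, with r = V₁/V₂ = 0.70019,
ln z₀ = (ln z₁ − r·ln z₂)/(1 − r) = (2.3979 − 0.70019×4.3694)/0.29981 = -2.2065 → z₀ = 0.1101 m
V₃ = V₁ · ln(z₃/z₀)/ln(z₁/z₀) = 18.8 × 7.0348/4.6044 = 28.7236 mph

28.7 mph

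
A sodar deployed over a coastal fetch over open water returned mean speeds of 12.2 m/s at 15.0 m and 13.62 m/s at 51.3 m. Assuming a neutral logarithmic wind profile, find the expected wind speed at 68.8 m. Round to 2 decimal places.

13.96 m/s

Log law: V ∝ ln(z/z₀). From the pair, with r = V₁/V₂ = 0.89574,
ln z₀ = (ln z₁ − r·ln z₂)/(1 − r) = (2.7081 − 0.89574×3.9377)/0.10426 = -7.8565 → z₀ = 0.0003872 m
V₃ = V₁ · ln(z₃/z₀)/ln(z₁/z₀) = 12.2 × 12.0877/10.5645 = 13.9590 m/s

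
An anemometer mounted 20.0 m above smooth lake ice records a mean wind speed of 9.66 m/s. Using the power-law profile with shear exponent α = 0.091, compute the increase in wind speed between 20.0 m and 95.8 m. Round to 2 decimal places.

1.48 m/s

Power law: V₂ = V₁ · (z₂/z₁)^α = 9.66 × (4.7900)^0.091 = 11.1401 m/s
ΔV = 11.1401 − 9.66 = 1.4801 m/s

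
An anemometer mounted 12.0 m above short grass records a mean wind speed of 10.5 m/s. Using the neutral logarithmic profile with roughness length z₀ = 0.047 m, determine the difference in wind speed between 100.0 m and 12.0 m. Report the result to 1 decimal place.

4.0 m/s

Log law: V₂ = V₁ · ln(z₂/z₀)/ln(z₁/z₀) = 10.5 × 7.6628/5.5425 = 14.5167 m/s
ΔV = 14.5167 − 10.5 = 4.0167 m/s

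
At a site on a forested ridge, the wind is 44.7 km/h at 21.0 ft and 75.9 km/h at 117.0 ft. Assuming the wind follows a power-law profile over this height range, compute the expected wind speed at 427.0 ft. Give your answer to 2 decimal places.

First find α: α = ln(V₂/V₁)/ln(z₂/z₁) = ln(75.9/44.7)/ln(117.0/21.0) = 0.52944/1.71765 = 0.3082
Extrapolate from 117.0 ft to 427.0 ft: V₃ = 75.9 × (427.0/117.0)^0.3082 = 75.9 × 1.4904 = 113.1216 km/h

113.12 km/h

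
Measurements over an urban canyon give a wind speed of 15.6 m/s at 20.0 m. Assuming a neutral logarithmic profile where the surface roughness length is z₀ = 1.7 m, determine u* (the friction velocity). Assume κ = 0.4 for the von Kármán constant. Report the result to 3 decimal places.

u* ≈ 2.531 m/s

Log law: V(z) = (u*/κ) · ln(z/z₀) ⇒ u* = κ · V / ln(z/z₀)
u* = 0.4 × 15.6 / ln(20.0/1.7) = 0.4 × 15.6 / 2.4651
   = 6.2400 / 2.4651 = 2.5313 m/s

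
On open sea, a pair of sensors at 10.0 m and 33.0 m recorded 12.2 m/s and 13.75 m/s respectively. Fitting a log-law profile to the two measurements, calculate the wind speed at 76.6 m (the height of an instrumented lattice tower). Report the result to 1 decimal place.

14.8 m/s

Log law: V ∝ ln(z/z₀). From the pair, with r = V₁/V₂ = 0.88727,
ln z₀ = (ln z₁ − r·ln z₂)/(1 − r) = (2.3026 − 0.88727×3.4965)/0.11273 = -7.0947 → z₀ = 0.0008295 m
V₃ = V₁ · ln(z₃/z₀)/ln(z₁/z₀) = 12.2 × 11.4333/9.3973 = 14.8432 m/s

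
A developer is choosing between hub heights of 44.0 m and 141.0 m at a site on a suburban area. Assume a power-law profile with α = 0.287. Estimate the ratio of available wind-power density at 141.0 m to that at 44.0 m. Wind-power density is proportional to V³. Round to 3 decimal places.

Speed ratio: V_B/V_A = (z_B/z_A)^α = (141.0/44.0)^0.287 = (3.2045)^0.287 = 1.39687
Power-density ratio: P_B/P_A = (V_B/V_A)³ = (1.39687)³ = 2.72562

2.726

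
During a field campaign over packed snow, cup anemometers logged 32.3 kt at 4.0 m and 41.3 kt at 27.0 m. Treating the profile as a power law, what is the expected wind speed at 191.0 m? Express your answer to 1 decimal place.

53.1 kt

First find α: α = ln(V₂/V₁)/ln(z₂/z₁) = ln(41.3/32.3)/ln(27.0/4.0) = 0.24580/1.90954 = 0.1287
Extrapolate from 27.0 m to 191.0 m: V₃ = 41.3 × (191.0/27.0)^0.1287 = 41.3 × 1.2864 = 53.1275 kt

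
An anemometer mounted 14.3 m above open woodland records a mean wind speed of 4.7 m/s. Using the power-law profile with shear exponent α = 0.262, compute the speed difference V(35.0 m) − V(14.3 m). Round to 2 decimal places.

Power law: V₂ = V₁ · (z₂/z₁)^α = 4.7 × (2.4476)^0.262 = 5.9422 m/s
ΔV = 5.9422 − 4.7 = 1.2422 m/s

1.24 m/s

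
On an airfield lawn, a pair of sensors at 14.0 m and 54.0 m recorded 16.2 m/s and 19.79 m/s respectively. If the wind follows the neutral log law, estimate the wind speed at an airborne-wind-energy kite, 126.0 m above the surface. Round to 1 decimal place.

Log law: V ∝ ln(z/z₀). From the pair, with r = V₁/V₂ = 0.81860,
ln z₀ = (ln z₁ − r·ln z₂)/(1 − r) = (2.6391 − 0.81860×3.9890)/0.18140 = -3.4525 → z₀ = 0.03167 m
V₃ = V₁ · ln(z₃/z₀)/ln(z₁/z₀) = 16.2 × 8.2888/6.0916 = 22.0433 m/s

22.0 m/s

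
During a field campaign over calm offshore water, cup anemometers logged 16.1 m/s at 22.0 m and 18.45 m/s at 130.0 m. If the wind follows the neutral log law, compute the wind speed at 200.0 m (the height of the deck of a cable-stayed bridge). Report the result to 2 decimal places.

Log law: V ∝ ln(z/z₀). From the pair, with r = V₁/V₂ = 0.87263,
ln z₀ = (ln z₁ − r·ln z₂)/(1 − r) = (3.0910 − 0.87263×4.8675)/0.12737 = -9.0798 → z₀ = 0.0001139 m
V₃ = V₁ · ln(z₃/z₀)/ln(z₁/z₀) = 16.1 × 14.3781/12.1709 = 19.0199 m/s

19.02 m/s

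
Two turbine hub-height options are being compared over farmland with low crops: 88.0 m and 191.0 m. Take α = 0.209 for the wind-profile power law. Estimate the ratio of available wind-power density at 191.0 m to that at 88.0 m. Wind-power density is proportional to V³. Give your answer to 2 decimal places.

Speed ratio: V_B/V_A = (z_B/z_A)^α = (191.0/88.0)^0.209 = (2.1705)^0.209 = 1.17582
Power-density ratio: P_B/P_A = (V_B/V_A)³ = (1.17582)³ = 1.62561

1.63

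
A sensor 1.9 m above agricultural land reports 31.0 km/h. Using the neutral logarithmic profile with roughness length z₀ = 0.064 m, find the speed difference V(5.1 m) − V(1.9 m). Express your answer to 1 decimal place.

Log law: V₂ = V₁ · ln(z₂/z₀)/ln(z₁/z₀) = 31.0 × 4.3781/3.3907 = 40.0273 km/h
ΔV = 40.0273 − 31.0 = 9.0273 km/h

9.0 km/h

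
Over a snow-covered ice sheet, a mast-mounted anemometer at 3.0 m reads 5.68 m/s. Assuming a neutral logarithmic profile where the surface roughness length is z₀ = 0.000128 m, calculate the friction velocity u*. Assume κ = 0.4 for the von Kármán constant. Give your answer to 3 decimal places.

u* ≈ 0.226 m/s

Log law: V(z) = (u*/κ) · ln(z/z₀) ⇒ u* = κ · V / ln(z/z₀)
u* = 0.4 × 5.68 / ln(3.0/0.000128) = 0.4 × 5.68 / 10.0621
   = 2.2720 / 10.0621 = 0.2258 m/s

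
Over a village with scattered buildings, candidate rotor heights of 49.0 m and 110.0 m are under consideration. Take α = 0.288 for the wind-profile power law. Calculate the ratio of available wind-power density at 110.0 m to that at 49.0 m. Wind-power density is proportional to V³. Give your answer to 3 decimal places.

Speed ratio: V_B/V_A = (z_B/z_A)^α = (110.0/49.0)^0.288 = (2.2449)^0.288 = 1.26225
Power-density ratio: P_B/P_A = (V_B/V_A)³ = (1.26225)³ = 2.01110

2.011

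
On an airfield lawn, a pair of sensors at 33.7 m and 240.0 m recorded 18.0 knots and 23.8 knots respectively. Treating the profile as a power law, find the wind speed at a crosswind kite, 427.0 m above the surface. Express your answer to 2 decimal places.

First find α: α = ln(V₂/V₁)/ln(z₂/z₁) = ln(23.8/18.0)/ln(240.0/33.7) = 0.27931/1.96314 = 0.1423
Extrapolate from 240.0 m to 427.0 m: V₃ = 23.8 × (427.0/240.0)^0.1423 = 23.8 × 1.0854 = 25.8332 knots

25.83 knots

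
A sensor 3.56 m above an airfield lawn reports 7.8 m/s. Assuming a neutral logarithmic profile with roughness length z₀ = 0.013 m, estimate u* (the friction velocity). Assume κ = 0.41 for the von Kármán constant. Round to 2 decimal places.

u* ≈ 0.57 m/s

Log law: V(z) = (u*/κ) · ln(z/z₀) ⇒ u* = κ · V / ln(z/z₀)
u* = 0.41 × 7.8 / ln(3.56/0.013) = 0.41 × 7.8 / 5.6126
   = 3.1980 / 5.6126 = 0.5698 m/s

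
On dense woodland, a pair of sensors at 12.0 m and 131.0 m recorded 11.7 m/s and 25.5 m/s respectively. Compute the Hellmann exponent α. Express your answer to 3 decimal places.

α ≈ 0.326

Power law: V₂/V₁ = (z₂/z₁)^α ⇒ α = ln(V₂/V₁) / ln(z₂/z₁)
α = ln(25.5/11.7) / ln(131.0/12.0) = ln(2.1795) / ln(10.9167)
  = 0.77909 / 2.39029 = 0.32594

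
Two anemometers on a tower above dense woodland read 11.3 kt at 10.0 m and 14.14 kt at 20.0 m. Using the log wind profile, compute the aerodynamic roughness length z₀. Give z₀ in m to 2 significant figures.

z₀ ≈ 0.63 m

Log law: V(z) ∝ ln(z/z₀). With r = V₁/V₂ = 11.3/14.14 = 0.79915,
r · ln(z₂/z₀) = ln(z₁/z₀) ⇒ ln z₀ = (ln z₁ − r·ln z₂)/(1 − r)
ln z₀ = (2.30259 − 0.79915×2.99573) / 0.20085 = -0.4554
z₀ = exp(-0.4554) = 0.6342 m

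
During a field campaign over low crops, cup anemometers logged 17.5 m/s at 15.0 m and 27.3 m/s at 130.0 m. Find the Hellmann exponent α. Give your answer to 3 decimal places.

α ≈ 0.206

Power law: V₂/V₁ = (z₂/z₁)^α ⇒ α = ln(V₂/V₁) / ln(z₂/z₁)
α = ln(27.3/17.5) / ln(130.0/15.0) = ln(1.5600) / ln(8.6667)
  = 0.44469 / 2.15948 = 0.20592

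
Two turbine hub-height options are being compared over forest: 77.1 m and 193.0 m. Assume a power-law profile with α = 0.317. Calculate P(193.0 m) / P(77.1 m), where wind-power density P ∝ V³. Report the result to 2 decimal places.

Speed ratio: V_B/V_A = (z_B/z_A)^α = (193.0/77.1)^0.317 = (2.5032)^0.317 = 1.33760
Power-density ratio: P_B/P_A = (V_B/V_A)³ = (1.33760)³ = 2.39319

2.39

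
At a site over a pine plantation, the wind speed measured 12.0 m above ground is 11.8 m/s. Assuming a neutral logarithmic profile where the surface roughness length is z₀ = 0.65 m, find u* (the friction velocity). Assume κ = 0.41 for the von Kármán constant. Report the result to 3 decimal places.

Log law: V(z) = (u*/κ) · ln(z/z₀) ⇒ u* = κ · V / ln(z/z₀)
u* = 0.41 × 11.8 / ln(12.0/0.65) = 0.41 × 11.8 / 2.9157
   = 4.8380 / 2.9157 = 1.6593 m/s

u* ≈ 1.659 m/s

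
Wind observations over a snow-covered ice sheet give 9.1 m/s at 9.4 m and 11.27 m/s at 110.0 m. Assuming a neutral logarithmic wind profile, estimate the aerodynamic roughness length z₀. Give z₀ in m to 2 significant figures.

z₀ ≈ 0.00031 m

Log law: V(z) ∝ ln(z/z₀). With r = V₁/V₂ = 9.1/11.27 = 0.80745,
r · ln(z₂/z₀) = ln(z₁/z₀) ⇒ ln z₀ = (ln z₁ − r·ln z₂)/(1 − r)
ln z₀ = (2.24071 − 0.80745×4.70048) / 0.19255 = -8.0745
z₀ = exp(-8.0745) = 0.0003114 m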